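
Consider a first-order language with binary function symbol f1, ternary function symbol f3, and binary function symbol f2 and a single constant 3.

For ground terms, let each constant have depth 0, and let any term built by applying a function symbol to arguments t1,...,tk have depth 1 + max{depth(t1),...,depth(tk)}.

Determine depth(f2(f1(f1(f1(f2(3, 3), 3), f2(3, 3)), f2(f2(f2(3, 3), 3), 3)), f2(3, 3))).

5

depth(f2(3, 3)) = 1 + max(0, 0) = 1
depth(f1(f2(3, 3), 3)) = 1 + max(1, 0) = 2
depth(f1(f1(f2(3, 3), 3), f2(3, 3))) = 1 + max(2, 1) = 3
depth(f2(f2(3, 3), 3)) = 1 + max(1, 0) = 2
depth(f2(f2(f2(3, 3), 3), 3)) = 1 + max(2, 0) = 3
depth(f1(f1(f1(f2(3, 3), 3), f2(3, 3)), f2(f2(f2(3, 3), 3), 3))) = 1 + max(3, 3) = 4
depth(f2(f1(f1(f1(f2(3, 3), 3), f2(3, 3)), f2(f2(f2(3, 3), 3), 3)), f2(3, 3))) = 1 + max(4, 1) = 5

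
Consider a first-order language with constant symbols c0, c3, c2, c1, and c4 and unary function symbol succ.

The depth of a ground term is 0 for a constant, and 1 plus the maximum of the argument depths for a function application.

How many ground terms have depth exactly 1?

5

If N_k denotes the number of depth-≤k ground terms, the 5 constants give N_0 = 5, and each function symbol of arity r contributes N_{k-1}^r new terms at level k: N_k = 5 + N_{k-1}.
N_0 = 5
N_1 = 5 + 5 = 10
Terms of depth exactly 1: N_1 − N_0 = 10 − 5 = 5.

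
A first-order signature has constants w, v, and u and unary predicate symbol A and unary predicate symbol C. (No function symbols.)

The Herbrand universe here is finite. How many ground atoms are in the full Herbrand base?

With no function symbols, the Herbrand universe is just the 3 constants.
Ground atoms per predicate: A: 3, C: 3.
Herbrand base size = 3 + 3 = 6.

6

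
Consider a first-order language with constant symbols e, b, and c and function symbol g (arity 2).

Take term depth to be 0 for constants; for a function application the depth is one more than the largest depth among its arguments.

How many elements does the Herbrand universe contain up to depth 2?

Write N_k for the number of ground terms of depth ≤ k. A term of depth ≤ k is either a constant or a function symbol applied to arguments of depth ≤ k−1, so N_k = 3 + N_{k-1}^2.
N_0 = 3
N_1 = 3 + 3^2 = 12
N_2 = 3 + 12^2 = 147

147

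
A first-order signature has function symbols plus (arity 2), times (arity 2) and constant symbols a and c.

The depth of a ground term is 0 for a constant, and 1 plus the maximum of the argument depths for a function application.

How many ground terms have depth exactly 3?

81408

Let N_k = |{terms of depth ≤ k}|. Then N_0 = 2 and N_k = 2 + N_{k-1}^2 + N_{k-1}^2 for k ≥ 1 (one summand per function symbol, arity giving the exponent).
N_0 = 2
N_1 = 2 + 2^2 + 2^2 = 10
N_2 = 2 + 10^2 + 10^2 = 202
N_3 = 2 + 202^2 + 202^2 = 81610
Terms of depth exactly 3: N_3 − N_2 = 81610 − 202 = 81408.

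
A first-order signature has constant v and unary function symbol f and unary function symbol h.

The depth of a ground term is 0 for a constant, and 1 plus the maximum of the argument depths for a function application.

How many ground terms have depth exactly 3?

Count level by level. With function symbols f/1, h/1, the terms of depth ≤ k are the 1 constant together with each function applied to depth-≤(k−1) tuples, so N_k = 1 + N_{k-1} + N_{k-1}.
N_0 = 1
N_1 = 1 + 1 + 1 = 3
N_2 = 1 + 3 + 3 = 7
N_3 = 1 + 7 + 7 = 15
Terms of depth exactly 3: N_3 − N_2 = 15 − 7 = 8.

8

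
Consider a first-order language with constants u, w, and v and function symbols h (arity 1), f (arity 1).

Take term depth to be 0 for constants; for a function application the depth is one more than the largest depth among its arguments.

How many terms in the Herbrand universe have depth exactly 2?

12

Let N_k = |{terms of depth ≤ k}|. Then N_0 = 3 and N_k = 3 + N_{k-1} + N_{k-1} for k ≥ 1 (one summand per function symbol, arity giving the exponent).
N_0 = 3
N_1 = 3 + 3 + 3 = 9
N_2 = 3 + 9 + 9 = 21
Terms of depth exactly 2: N_2 − N_1 = 21 − 9 = 12.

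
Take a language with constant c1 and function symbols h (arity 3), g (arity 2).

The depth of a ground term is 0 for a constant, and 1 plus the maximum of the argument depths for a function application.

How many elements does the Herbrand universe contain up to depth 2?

If N_k denotes the number of depth-≤k ground terms, the 1 constant gives N_0 = 1, and each function symbol of arity r contributes N_{k-1}^r new terms at level k: N_k = 1 + N_{k-1}^3 + N_{k-1}^2.
N_0 = 1
N_1 = 1 + 1^3 + 1^2 = 3
N_2 = 1 + 3^3 + 3^2 = 37

37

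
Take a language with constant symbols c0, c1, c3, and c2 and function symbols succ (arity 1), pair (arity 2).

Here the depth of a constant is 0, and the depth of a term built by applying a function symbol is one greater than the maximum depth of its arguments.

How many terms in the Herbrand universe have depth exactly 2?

580

Let N_k = |{terms of depth ≤ k}|. Then N_0 = 4 and N_k = 4 + N_{k-1} + N_{k-1}^2 for k ≥ 1 (one summand per function symbol, arity giving the exponent).
N_0 = 4
N_1 = 4 + 4 + 4^2 = 24
N_2 = 4 + 24 + 24^2 = 604
Terms of depth exactly 2: N_2 − N_1 = 604 − 24 = 580.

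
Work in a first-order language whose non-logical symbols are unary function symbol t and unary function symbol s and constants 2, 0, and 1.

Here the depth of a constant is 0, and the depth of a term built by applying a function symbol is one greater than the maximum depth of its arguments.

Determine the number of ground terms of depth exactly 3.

If N_k denotes the number of depth-≤k ground terms, the 3 constants give N_0 = 3, and each function symbol of arity r contributes N_{k-1}^r new terms at level k: N_k = 3 + N_{k-1} + N_{k-1}.
N_0 = 3
N_1 = 3 + 3 + 3 = 9
N_2 = 3 + 9 + 9 = 21
N_3 = 3 + 21 + 21 = 45
Terms of depth exactly 3: N_3 − N_2 = 45 − 21 = 24.

24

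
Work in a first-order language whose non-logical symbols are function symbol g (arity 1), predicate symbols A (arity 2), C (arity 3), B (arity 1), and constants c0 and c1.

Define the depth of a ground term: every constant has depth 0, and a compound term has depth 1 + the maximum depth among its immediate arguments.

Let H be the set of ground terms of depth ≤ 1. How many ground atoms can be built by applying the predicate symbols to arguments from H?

84

First count ground terms of depth ≤ 1.
If N_k denotes the number of depth-≤k ground terms, the 2 constants give N_0 = 2, and each function symbol of arity r contributes N_{k-1}^r new terms at level k: N_k = 2 + N_{k-1}.
N_0 = 2
N_1 = 2 + 2 = 4
Explicitly: c0, c1, g(c0), g(c1).
So |H| = 4.
Ground atoms are formed by filling each argument slot of a predicate with a term from H, so an r-ary predicate gives |H|^r atoms:
  A: 4^2 = 16;  C: 4^3 = 64;  B: 4
Total ground atoms: 16 + 64 + 4 = 84.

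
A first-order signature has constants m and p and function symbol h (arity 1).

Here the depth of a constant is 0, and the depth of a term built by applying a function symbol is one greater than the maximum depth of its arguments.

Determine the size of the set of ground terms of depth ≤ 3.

8

Let N_k = |{terms of depth ≤ k}|. Then N_0 = 2 and N_k = 2 + N_{k-1} for k ≥ 1 (one summand per function symbol, arity giving the exponent).
N_0 = 2
N_1 = 2 + 2 = 4
N_2 = 2 + 4 = 6
N_3 = 2 + 6 = 8
Explicitly: m, p, h(m), h(p), h(h(m)), h(h(p)), h(h(h(m))), h(h(h(p))).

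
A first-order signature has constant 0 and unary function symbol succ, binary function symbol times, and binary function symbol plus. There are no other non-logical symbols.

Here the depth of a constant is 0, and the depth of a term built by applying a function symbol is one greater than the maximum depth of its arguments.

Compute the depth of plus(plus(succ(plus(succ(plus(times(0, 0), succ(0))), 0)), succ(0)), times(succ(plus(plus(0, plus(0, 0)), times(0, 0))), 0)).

7

depth(times(0, 0)) = 1 + max(0, 0) = 1
depth(succ(0)) = 1 + depth(0) = 1 + 0 = 1
depth(plus(times(0, 0), succ(0))) = 1 + max(1, 1) = 2
depth(succ(plus(times(0, 0), succ(0)))) = 1 + depth(plus(times(0, 0), succ(0))) = 1 + 2 = 3
depth(plus(succ(plus(times(0, 0), succ(0))), 0)) = 1 + max(3, 0) = 4
depth(succ(plus(succ(plus(times(0, 0), succ(0))), 0))) = 1 + depth(plus(succ(plus(times(0, 0), succ(0))), 0)) = 1 + 4 = 5
depth(plus(succ(plus(succ(plus(times(0, 0), succ(0))), 0)), succ(0))) = 1 + max(5, 1) = 6
depth(plus(0, 0)) = 1 + max(0, 0) = 1
depth(plus(0, plus(0, 0))) = 1 + max(0, 1) = 2
depth(plus(plus(0, plus(0, 0)), times(0, 0))) = 1 + max(2, 1) = 3
depth(succ(plus(plus(0, plus(0, 0)), times(0, 0)))) = 1 + depth(plus(plus(0, plus(0, 0)), times(0, 0))) = 1 + 3 = 4
depth(times(succ(plus(plus(0, plus(0, 0)), times(0, 0))), 0)) = 1 + max(4, 0) = 5
depth(plus(plus(succ(plus(succ(plus(times(0, 0), succ(0))), 0)), succ(0)), times(succ(plus(plus(0, plus(0, 0)), times(0, 0))), 0))) = 1 + max(6, 5) = 7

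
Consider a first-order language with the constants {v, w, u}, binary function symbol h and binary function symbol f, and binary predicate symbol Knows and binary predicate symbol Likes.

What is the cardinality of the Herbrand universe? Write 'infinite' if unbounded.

The signature has at least one function symbol (h, arity 2) and at least one constant (v).
Iterating h gives infinitely many distinct ground terms: v, h(v, v), h(h(v, v), h(v, v)), ...
So the Herbrand universe is infinite.

infinite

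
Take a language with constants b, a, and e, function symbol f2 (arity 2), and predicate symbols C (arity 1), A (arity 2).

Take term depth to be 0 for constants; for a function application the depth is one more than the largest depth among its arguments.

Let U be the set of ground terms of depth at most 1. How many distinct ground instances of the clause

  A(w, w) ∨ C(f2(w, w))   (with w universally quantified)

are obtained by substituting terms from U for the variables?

Ground terms of depth ≤ 1:
  Count level by level. With function symbols f2/2, the terms of depth ≤ k are the 3 constants together with each function applied to depth-≤(k−1) tuples, so N_k = 3 + N_{k-1}^2.
  N_0 = 3
  N_1 = 3 + 3^2 = 12
So there are 12 ground terms available for substitution.
The clause has 1 distinct variable (w), which appears in the body. In the free term algebra distinct substitutions yield syntactically distinct ground instances.
Number of ground instances = 12.

12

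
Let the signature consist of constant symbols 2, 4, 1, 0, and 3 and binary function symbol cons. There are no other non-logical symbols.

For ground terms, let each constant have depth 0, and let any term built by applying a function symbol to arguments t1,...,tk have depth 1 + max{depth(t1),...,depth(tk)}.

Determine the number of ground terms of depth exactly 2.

Let N_k = |{terms of depth ≤ k}|. Then N_0 = 5 and N_k = 5 + N_{k-1}^2 for k ≥ 1 (one summand per function symbol, arity giving the exponent).
N_0 = 5
N_1 = 5 + 5^2 = 30
N_2 = 5 + 30^2 = 905
Terms of depth exactly 2: N_2 − N_1 = 905 − 30 = 875.

875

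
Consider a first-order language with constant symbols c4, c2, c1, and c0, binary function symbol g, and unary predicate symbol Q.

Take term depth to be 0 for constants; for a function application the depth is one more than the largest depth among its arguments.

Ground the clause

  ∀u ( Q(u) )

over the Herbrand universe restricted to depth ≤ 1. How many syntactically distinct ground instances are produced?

Ground terms of depth ≤ 1:
  Let N_k count ground terms of depth at most k. Each non-constant term of depth ≤ k is some function symbol applied to depth-≤(k−1) arguments, giving N_k = 4 + N_{k-1}^2.
  N_0 = 4
  N_1 = 4 + 4^2 = 20
So there are 20 ground terms available for substitution.
The clause has 1 distinct variable (u), which appears in the body. In the free term algebra distinct substitutions yield syntactically distinct ground instances.
Number of ground instances = 20.

20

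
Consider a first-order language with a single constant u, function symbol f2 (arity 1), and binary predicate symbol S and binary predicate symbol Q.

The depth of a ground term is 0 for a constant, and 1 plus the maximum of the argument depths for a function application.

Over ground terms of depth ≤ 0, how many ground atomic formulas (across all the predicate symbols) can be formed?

First count ground terms of depth ≤ 0.
Let N_k = |{terms of depth ≤ k}|. Then N_0 = 1 and N_k = 1 + N_{k-1} for k ≥ 1 (one summand per function symbol, arity giving the exponent).
N_0 = 1
So |H| = 1.
Each predicate of arity r yields |H|^r ground atoms (one per choice of an r-tuple from H):
  S: 1^2 = 1;  Q: 1^2 = 1
Total ground atoms: 1 + 1 = 2.

2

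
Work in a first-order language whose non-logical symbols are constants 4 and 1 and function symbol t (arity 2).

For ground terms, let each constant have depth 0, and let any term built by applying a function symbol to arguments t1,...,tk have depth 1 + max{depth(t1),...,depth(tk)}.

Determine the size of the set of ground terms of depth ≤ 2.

Let N_k count ground terms of depth at most k. Each non-constant term of depth ≤ k is some function symbol applied to depth-≤(k−1) arguments, giving N_k = 2 + N_{k-1}^2.
N_0 = 2
N_1 = 2 + 2^2 = 6
N_2 = 2 + 6^2 = 38

38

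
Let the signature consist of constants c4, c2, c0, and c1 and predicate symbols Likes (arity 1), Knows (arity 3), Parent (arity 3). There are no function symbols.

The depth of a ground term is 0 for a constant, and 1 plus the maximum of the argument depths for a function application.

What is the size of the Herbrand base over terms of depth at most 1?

132

First count ground terms of depth ≤ 1.
With no function symbols every ground term is a constant, so there are exactly 4 ground terms at every depth bound.
N_0 = 4
N_1 = 4
Explicitly: c4, c2, c0, c1.
So |H| = 4.
Ground atoms are formed by filling each argument slot of a predicate with a term from H, so an r-ary predicate gives |H|^r atoms:
  Likes: 4;  Knows: 4^3 = 64;  Parent: 4^3 = 64
Total ground atoms: 4 + 64 + 64 = 132.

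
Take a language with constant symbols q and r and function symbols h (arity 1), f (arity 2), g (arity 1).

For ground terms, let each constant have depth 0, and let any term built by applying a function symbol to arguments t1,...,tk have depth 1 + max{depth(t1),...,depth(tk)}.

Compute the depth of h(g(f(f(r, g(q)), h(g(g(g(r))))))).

7

depth(g(q)) = 1 + depth(q) = 1 + 0 = 1
depth(f(r, g(q))) = 1 + max(0, 1) = 2
depth(g(r)) = 1 + depth(r) = 1 + 0 = 1
depth(g(g(r))) = 1 + depth(g(r)) = 1 + 1 = 2
depth(g(g(g(r)))) = 1 + depth(g(g(r))) = 1 + 2 = 3
depth(h(g(g(g(r))))) = 1 + depth(g(g(g(r)))) = 1 + 3 = 4
depth(f(f(r, g(q)), h(g(g(g(r)))))) = 1 + max(2, 4) = 5
depth(g(f(f(r, g(q)), h(g(g(g(r))))))) = 1 + depth(f(f(r, g(q)), h(g(g(g(r)))))) = 1 + 5 = 6
depth(h(g(f(f(r, g(q)), h(g(g(g(r)))))))) = 1 + depth(g(f(f(r, g(q)), h(g(g(g(r))))))) = 1 + 6 = 7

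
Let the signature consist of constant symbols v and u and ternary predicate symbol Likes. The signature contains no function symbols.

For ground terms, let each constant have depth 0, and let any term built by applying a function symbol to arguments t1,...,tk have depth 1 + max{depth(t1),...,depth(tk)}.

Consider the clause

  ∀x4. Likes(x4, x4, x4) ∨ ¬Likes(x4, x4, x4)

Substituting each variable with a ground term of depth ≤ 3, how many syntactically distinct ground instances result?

2

Ground terms of depth ≤ 3:
  With no function symbols every ground term is a constant, so there are exactly 2 ground terms at every depth bound.
  N_0 = 2
  N_1 = 2
  N_2 = 2
  N_3 = 2
  Explicitly: v, u.
So there are 2 ground terms available for substitution.
The variable x4 ranges independently over the available ground terms, and distinct assignments produce distinct instances.
Number of ground instances = 2.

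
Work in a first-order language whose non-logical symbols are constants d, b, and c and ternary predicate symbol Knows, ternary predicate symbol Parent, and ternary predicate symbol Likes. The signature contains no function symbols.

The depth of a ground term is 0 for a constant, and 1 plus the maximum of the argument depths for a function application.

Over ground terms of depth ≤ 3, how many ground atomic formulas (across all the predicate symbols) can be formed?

First count ground terms of depth ≤ 3.
With no function symbols every ground term is a constant, so there are exactly 3 ground terms at every depth bound.
N_0 = 3
N_1 = 3
N_2 = 3
N_3 = 3
Explicitly: d, b, c.
So |H| = 3.
Each predicate of arity r yields |H|^r ground atoms (one per choice of an r-tuple from H):
  Knows: 3^3 = 27;  Parent: 3^3 = 27;  Likes: 3^3 = 27
Total ground atoms: 27 + 27 + 27 = 81.

81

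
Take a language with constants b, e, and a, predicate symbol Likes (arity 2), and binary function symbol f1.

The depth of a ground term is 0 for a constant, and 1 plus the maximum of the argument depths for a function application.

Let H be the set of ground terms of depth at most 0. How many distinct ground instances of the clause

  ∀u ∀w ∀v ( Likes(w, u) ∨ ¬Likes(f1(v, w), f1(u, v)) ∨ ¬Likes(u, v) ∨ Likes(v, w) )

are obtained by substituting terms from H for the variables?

Ground terms of depth ≤ 0:
  Let N_k count ground terms of depth at most k. Each non-constant term of depth ≤ k is some function symbol applied to depth-≤(k−1) arguments, giving N_k = 3 + N_{k-1}^2.
  N_0 = 3
  Explicitly: b, e, a.
So there are 3 ground terms available for substitution.
The clause has 3 distinct variables (u, w, v), each appearing in the body. In the free term algebra distinct substitutions yield syntactically distinct ground instances.
Number of ground instances = 3^3 = 27.

27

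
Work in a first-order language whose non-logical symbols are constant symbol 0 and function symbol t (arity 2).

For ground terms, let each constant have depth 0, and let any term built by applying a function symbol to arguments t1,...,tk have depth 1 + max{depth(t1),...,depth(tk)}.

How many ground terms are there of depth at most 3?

26

Write N_k for the number of ground terms of depth ≤ k. A term of depth ≤ k is either a constant or a function symbol applied to arguments of depth ≤ k−1, so N_k = 1 + N_{k-1}^2.
N_0 = 1
N_1 = 1 + 1^2 = 2
N_2 = 1 + 2^2 = 5
N_3 = 1 + 5^2 = 26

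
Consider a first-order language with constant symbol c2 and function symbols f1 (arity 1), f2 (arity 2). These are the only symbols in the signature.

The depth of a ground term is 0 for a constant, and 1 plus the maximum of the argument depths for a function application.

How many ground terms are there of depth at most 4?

If N_k denotes the number of depth-≤k ground terms, the 1 constant gives N_0 = 1, and each function symbol of arity r contributes N_{k-1}^r new terms at level k: N_k = 1 + N_{k-1} + N_{k-1}^2.
N_0 = 1
N_1 = 1 + 1 + 1^2 = 3
N_2 = 1 + 3 + 3^2 = 13
N_3 = 1 + 13 + 13^2 = 183
N_4 = 1 + 183 + 183^2 = 33673

33673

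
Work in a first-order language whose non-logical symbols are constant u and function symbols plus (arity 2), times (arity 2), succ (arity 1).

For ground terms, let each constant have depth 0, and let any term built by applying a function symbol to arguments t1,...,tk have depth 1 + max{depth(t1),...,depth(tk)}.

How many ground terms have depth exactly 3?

Write N_k for the number of ground terms of depth ≤ k. A term of depth ≤ k is either a constant or a function symbol applied to arguments of depth ≤ k−1, so N_k = 1 + N_{k-1}^2 + N_{k-1}^2 + N_{k-1}.
N_0 = 1
N_1 = 1 + 1^2 + 1^2 + 1 = 4
N_2 = 1 + 4^2 + 4^2 + 4 = 37
N_3 = 1 + 37^2 + 37^2 + 37 = 2776
Terms of depth exactly 3: N_3 − N_2 = 2776 − 37 = 2739.

2739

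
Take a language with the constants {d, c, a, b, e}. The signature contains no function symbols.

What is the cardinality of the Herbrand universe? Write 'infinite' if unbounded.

There are no function symbols, so every ground term is one of the 5 constants.
The Herbrand universe is {d, c, a, b, e}, which is finite with 5 elements.

5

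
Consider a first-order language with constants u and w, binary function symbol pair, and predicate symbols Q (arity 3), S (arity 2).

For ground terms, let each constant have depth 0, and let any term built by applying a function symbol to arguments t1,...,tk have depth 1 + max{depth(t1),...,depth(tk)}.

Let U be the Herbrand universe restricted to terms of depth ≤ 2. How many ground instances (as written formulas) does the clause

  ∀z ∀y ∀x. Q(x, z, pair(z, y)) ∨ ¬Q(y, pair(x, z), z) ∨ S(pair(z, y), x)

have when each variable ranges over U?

Ground terms of depth ≤ 2:
  Write N_k for the number of ground terms of depth ≤ k. A term of depth ≤ k is either a constant or a function symbol applied to arguments of depth ≤ k−1, so N_k = 2 + N_{k-1}^2.
  N_0 = 2
  N_1 = 2 + 2^2 = 6
  N_2 = 2 + 6^2 = 38
So there are 38 ground terms available for substitution.
The clause has 3 distinct variables (z, y, x), each appearing in the body. In the free term algebra distinct substitutions yield syntactically distinct ground instances.
Number of ground instances = 38^3 = 54872.

54872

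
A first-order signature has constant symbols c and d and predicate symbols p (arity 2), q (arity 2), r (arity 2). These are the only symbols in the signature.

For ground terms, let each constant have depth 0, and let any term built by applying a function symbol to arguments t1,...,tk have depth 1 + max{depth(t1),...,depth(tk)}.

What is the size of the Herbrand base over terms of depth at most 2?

12

First count ground terms of depth ≤ 2.
With no function symbols every ground term is a constant, so there are exactly 2 ground terms at every depth bound.
N_0 = 2
N_1 = 2
N_2 = 2
So |H| = 2.
Each predicate of arity r yields |H|^r ground atoms (one per choice of an r-tuple from H):
  p: 2^2 = 4;  q: 2^2 = 4;  r: 2^2 = 4
Total ground atoms: 4 + 4 + 4 = 12.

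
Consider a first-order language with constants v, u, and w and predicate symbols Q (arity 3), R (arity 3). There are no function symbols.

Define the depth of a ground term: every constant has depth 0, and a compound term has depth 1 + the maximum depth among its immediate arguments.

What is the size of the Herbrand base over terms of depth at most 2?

First count ground terms of depth ≤ 2.
With no function symbols every ground term is a constant, so there are exactly 3 ground terms at every depth bound.
N_0 = 3
N_1 = 3
N_2 = 3
Explicitly: v, u, w.
So |H| = 3.
For each predicate symbol, the number of ground atoms is |H| raised to its arity; summing:
  Q: 3^3 = 27;  R: 3^3 = 27
Total ground atoms: 27 + 27 = 54.

54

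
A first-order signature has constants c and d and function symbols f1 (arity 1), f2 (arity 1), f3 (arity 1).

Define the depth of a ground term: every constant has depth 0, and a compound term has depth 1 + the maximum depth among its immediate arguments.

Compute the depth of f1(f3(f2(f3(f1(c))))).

5

depth(f1(c)) = 1 + depth(c) = 1 + 0 = 1
depth(f3(f1(c))) = 1 + depth(f1(c)) = 1 + 1 = 2
depth(f2(f3(f1(c)))) = 1 + depth(f3(f1(c))) = 1 + 2 = 3
depth(f3(f2(f3(f1(c))))) = 1 + depth(f2(f3(f1(c)))) = 1 + 3 = 4
depth(f1(f3(f2(f3(f1(c)))))) = 1 + depth(f3(f2(f3(f1(c))))) = 1 + 4 = 5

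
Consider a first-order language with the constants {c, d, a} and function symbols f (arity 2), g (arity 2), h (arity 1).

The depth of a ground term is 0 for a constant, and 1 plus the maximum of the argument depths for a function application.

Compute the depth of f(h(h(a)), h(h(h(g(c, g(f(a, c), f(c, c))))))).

depth(h(a)) = 1 + depth(a) = 1 + 0 = 1
depth(h(h(a))) = 1 + depth(h(a)) = 1 + 1 = 2
depth(f(a, c)) = 1 + max(0, 0) = 1
depth(f(c, c)) = 1 + max(0, 0) = 1
depth(g(f(a, c), f(c, c))) = 1 + max(1, 1) = 2
depth(g(c, g(f(a, c), f(c, c)))) = 1 + max(0, 2) = 3
depth(h(g(c, g(f(a, c), f(c, c))))) = 1 + depth(g(c, g(f(a, c), f(c, c)))) = 1 + 3 = 4
depth(h(h(g(c, g(f(a, c), f(c, c)))))) = 1 + depth(h(g(c, g(f(a, c), f(c, c))))) = 1 + 4 = 5
depth(h(h(h(g(c, g(f(a, c), f(c, c))))))) = 1 + depth(h(h(g(c, g(f(a, c), f(c, c)))))) = 1 + 5 = 6
depth(f(h(h(a)), h(h(h(g(c, g(f(a, c), f(c, c)))))))) = 1 + max(2, 6) = 7

7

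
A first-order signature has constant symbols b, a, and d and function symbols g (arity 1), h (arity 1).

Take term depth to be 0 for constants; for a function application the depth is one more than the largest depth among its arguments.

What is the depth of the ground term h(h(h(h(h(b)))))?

5

depth(h(b)) = 1 + depth(b) = 1 + 0 = 1
depth(h(h(b))) = 1 + depth(h(b)) = 1 + 1 = 2
depth(h(h(h(b)))) = 1 + depth(h(h(b))) = 1 + 2 = 3
depth(h(h(h(h(b))))) = 1 + depth(h(h(h(b)))) = 1 + 3 = 4
depth(h(h(h(h(h(b)))))) = 1 + depth(h(h(h(h(b))))) = 1 + 4 = 5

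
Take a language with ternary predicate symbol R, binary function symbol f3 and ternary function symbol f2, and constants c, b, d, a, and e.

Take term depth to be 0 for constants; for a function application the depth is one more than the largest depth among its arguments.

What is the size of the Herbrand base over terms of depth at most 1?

3723875

First count ground terms of depth ≤ 1.
Write N_k for the number of ground terms of depth ≤ k. A term of depth ≤ k is either a constant or a function symbol applied to arguments of depth ≤ k−1, so N_k = 5 + N_{k-1}^2 + N_{k-1}^3.
N_0 = 5
N_1 = 5 + 5^2 + 5^3 = 155
So |H| = 155.
Each predicate of arity r yields |H|^r ground atoms (one per choice of an r-tuple from H):
  R: 155^3 = 3723875
Total ground atoms: 3723875.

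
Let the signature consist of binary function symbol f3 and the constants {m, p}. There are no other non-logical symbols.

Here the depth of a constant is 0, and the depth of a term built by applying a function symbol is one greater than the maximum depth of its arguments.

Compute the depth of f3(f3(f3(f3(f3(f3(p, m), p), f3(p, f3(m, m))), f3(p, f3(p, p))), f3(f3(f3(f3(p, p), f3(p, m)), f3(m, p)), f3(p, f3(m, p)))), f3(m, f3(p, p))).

6

depth(f3(p, m)) = 1 + max(0, 0) = 1
depth(f3(f3(p, m), p)) = 1 + max(1, 0) = 2
depth(f3(m, m)) = 1 + max(0, 0) = 1
depth(f3(p, f3(m, m))) = 1 + max(0, 1) = 2
depth(f3(f3(f3(p, m), p), f3(p, f3(m, m)))) = 1 + max(2, 2) = 3
depth(f3(p, p)) = 1 + max(0, 0) = 1
depth(f3(p, f3(p, p))) = 1 + max(0, 1) = 2
depth(f3(f3(f3(f3(p, m), p), f3(p, f3(m, m))), f3(p, f3(p, p)))) = 1 + max(3, 2) = 4
depth(f3(f3(p, p), f3(p, m))) = 1 + max(1, 1) = 2
depth(f3(m, p)) = 1 + max(0, 0) = 1
depth(f3(f3(f3(p, p), f3(p, m)), f3(m, p))) = 1 + max(2, 1) = 3
depth(f3(p, f3(m, p))) = 1 + max(0, 1) = 2
depth(f3(f3(f3(f3(p, p), f3(p, m)), f3(m, p)), f3(p, f3(m, p)))) = 1 + max(3, 2) = 4
depth(f3(f3(f3(f3(f3(p, m), p), f3(p, f3(m, m))), f3(p, f3(p, p))), f3(f3(f3(f3(p, p), f3(p, m)), f3(m, p)), f3(p, f3(m, p))))) = 1 + max(4, 4) = 5
depth(f3(m, f3(p, p))) = 1 + max(0, 1) = 2
depth(f3(f3(f3(f3(f3(f3(p, m), p), f3(p, f3(m, m))), f3(p, f3(p, p))), f3(f3(f3(f3(p, p), f3(p, m)), f3(m, p)), f3(p, f3(m, p)))), f3(m, f3(p, p)))) = 1 + max(5, 2) = 6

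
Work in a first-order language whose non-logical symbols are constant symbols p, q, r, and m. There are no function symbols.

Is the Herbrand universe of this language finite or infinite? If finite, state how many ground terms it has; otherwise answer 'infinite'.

There are no function symbols, so every ground term is one of the 4 constants.
The Herbrand universe is {p, q, r, m}, which is finite with 4 elements.

4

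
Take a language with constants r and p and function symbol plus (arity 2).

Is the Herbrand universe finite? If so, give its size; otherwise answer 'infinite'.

infinite

The signature has at least one function symbol (plus, arity 2) and at least one constant (r).
Iterating plus gives infinitely many distinct ground terms: r, plus(r, r), plus(plus(r, r), plus(r, r)), ...
So the Herbrand universe is infinite.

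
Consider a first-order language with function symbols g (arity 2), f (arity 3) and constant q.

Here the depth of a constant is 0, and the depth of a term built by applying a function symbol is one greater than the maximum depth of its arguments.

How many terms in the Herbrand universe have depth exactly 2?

34

Let N_k = |{terms of depth ≤ k}|. Then N_0 = 1 and N_k = 1 + N_{k-1}^2 + N_{k-1}^3 for k ≥ 1 (one summand per function symbol, arity giving the exponent).
N_0 = 1
N_1 = 1 + 1^2 + 1^3 = 3
N_2 = 1 + 3^2 + 3^3 = 37
Terms of depth exactly 2: N_2 − N_1 = 37 − 3 = 34.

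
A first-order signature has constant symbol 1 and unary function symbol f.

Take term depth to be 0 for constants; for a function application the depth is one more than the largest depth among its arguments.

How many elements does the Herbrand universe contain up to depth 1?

2

Let N_k count ground terms of depth at most k. Each non-constant term of depth ≤ k is some function symbol applied to depth-≤(k−1) arguments, giving N_k = 1 + N_{k-1}.
N_0 = 1
N_1 = 1 + 1 = 2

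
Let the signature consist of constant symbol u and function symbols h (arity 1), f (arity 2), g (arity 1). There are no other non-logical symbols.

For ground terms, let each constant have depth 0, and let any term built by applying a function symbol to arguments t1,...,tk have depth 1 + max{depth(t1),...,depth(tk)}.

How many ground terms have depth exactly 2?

21

Let N_k = |{terms of depth ≤ k}|. Then N_0 = 1 and N_k = 1 + N_{k-1} + N_{k-1}^2 + N_{k-1} for k ≥ 1 (one summand per function symbol, arity giving the exponent).
N_0 = 1
N_1 = 1 + 1 + 1^2 + 1 = 4
N_2 = 1 + 4 + 4^2 + 4 = 25
Terms of depth exactly 2: N_2 − N_1 = 25 − 4 = 21.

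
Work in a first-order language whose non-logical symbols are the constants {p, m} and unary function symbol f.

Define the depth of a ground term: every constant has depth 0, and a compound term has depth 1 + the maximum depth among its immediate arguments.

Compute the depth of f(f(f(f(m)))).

depth(f(m)) = 1 + depth(m) = 1 + 0 = 1
depth(f(f(m))) = 1 + depth(f(m)) = 1 + 1 = 2
depth(f(f(f(m)))) = 1 + depth(f(f(m))) = 1 + 2 = 3
depth(f(f(f(f(m))))) = 1 + depth(f(f(f(m)))) = 1 + 3 = 4

4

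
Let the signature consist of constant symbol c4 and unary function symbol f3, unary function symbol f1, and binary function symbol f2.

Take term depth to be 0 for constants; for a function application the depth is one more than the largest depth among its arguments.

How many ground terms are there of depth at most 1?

4

Count level by level. With function symbols f3/1, f1/1, f2/2, the terms of depth ≤ k are the 1 constant together with each function applied to depth-≤(k−1) tuples, so N_k = 1 + N_{k-1} + N_{k-1} + N_{k-1}^2.
N_0 = 1
N_1 = 1 + 1 + 1 + 1^2 = 4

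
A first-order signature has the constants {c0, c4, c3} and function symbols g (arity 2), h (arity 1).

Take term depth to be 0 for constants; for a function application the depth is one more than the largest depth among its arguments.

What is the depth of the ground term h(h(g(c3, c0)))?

depth(g(c3, c0)) = 1 + max(0, 0) = 1
depth(h(g(c3, c0))) = 1 + depth(g(c3, c0)) = 1 + 1 = 2
depth(h(h(g(c3, c0)))) = 1 + depth(h(g(c3, c0))) = 1 + 2 = 3

3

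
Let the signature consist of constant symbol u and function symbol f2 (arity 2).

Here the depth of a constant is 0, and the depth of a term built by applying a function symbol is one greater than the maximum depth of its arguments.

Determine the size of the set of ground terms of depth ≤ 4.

677

If N_k denotes the number of depth-≤k ground terms, the 1 constant gives N_0 = 1, and each function symbol of arity r contributes N_{k-1}^r new terms at level k: N_k = 1 + N_{k-1}^2.
N_0 = 1
N_1 = 1 + 1^2 = 2
N_2 = 1 + 2^2 = 5
N_3 = 1 + 5^2 = 26
N_4 = 1 + 26^2 = 677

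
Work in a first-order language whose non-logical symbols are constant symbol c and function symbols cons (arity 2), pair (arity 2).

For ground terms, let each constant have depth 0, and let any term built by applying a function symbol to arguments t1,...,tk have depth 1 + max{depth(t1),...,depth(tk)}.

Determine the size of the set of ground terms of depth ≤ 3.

Count level by level. With function symbols cons/2, pair/2, the terms of depth ≤ k are the 1 constant together with each function applied to depth-≤(k−1) tuples, so N_k = 1 + N_{k-1}^2 + N_{k-1}^2.
N_0 = 1
N_1 = 1 + 1^2 + 1^2 = 3
N_2 = 1 + 3^2 + 3^2 = 19
N_3 = 1 + 19^2 + 19^2 = 723

723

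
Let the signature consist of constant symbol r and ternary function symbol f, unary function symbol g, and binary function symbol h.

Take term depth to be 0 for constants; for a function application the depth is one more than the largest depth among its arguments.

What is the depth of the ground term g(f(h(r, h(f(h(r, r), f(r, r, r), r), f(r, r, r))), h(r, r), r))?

6

depth(h(r, r)) = 1 + max(0, 0) = 1
depth(f(r, r, r)) = 1 + max(0, 0, 0) = 1
depth(f(h(r, r), f(r, r, r), r)) = 1 + max(1, 1, 0) = 2
depth(h(f(h(r, r), f(r, r, r), r), f(r, r, r))) = 1 + max(2, 1) = 3
depth(h(r, h(f(h(r, r), f(r, r, r), r), f(r, r, r)))) = 1 + max(0, 3) = 4
depth(f(h(r, h(f(h(r, r), f(r, r, r), r), f(r, r, r))), h(r, r), r)) = 1 + max(4, 1, 0) = 5
depth(g(f(h(r, h(f(h(r, r), f(r, r, r), r), f(r, r, r))), h(r, r), r))) = 1 + depth(f(h(r, h(f(h(r, r), f(r, r, r), r), f(r, r, r))), h(r, r), r)) = 1 + 5 = 6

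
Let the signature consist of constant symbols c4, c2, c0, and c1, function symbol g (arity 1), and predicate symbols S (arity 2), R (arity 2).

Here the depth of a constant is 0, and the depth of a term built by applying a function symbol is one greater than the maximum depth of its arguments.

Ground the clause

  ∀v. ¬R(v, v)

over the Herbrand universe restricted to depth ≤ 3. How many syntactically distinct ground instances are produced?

Ground terms of depth ≤ 3:
  If N_k denotes the number of depth-≤k ground terms, the 4 constants give N_0 = 4, and each function symbol of arity r contributes N_{k-1}^r new terms at level k: N_k = 4 + N_{k-1}.
  N_0 = 4
  N_1 = 4 + 4 = 8
  N_2 = 4 + 8 = 12
  N_3 = 4 + 12 = 16
So there are 16 ground terms available for substitution.
There is 1 variable to instantiate (v),  occurring in at least one literal, so different choices give different ground instances.
Number of ground instances = 16.

16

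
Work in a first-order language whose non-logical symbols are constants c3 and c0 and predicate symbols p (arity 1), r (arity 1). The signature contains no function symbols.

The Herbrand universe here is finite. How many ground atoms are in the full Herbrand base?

With no function symbols, the Herbrand universe is just the 2 constants.
Ground atoms per predicate: p: 2, r: 2.
Herbrand base size = 2 + 2 = 4.

4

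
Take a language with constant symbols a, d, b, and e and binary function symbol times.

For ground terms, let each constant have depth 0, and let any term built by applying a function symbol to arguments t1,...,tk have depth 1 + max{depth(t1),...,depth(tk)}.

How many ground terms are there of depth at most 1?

If N_k denotes the number of depth-≤k ground terms, the 4 constants give N_0 = 4, and each function symbol of arity r contributes N_{k-1}^r new terms at level k: N_k = 4 + N_{k-1}^2.
N_0 = 4
N_1 = 4 + 4^2 = 20

20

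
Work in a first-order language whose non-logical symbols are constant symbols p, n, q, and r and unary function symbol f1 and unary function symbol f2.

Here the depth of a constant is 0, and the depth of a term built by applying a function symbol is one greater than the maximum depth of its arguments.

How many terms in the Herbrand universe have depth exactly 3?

32

Write N_k for the number of ground terms of depth ≤ k. A term of depth ≤ k is either a constant or a function symbol applied to arguments of depth ≤ k−1, so N_k = 4 + N_{k-1} + N_{k-1}.
N_0 = 4
N_1 = 4 + 4 + 4 = 12
N_2 = 4 + 12 + 12 = 28
N_3 = 4 + 28 + 28 = 60
Terms of depth exactly 3: N_3 − N_2 = 60 − 28 = 32.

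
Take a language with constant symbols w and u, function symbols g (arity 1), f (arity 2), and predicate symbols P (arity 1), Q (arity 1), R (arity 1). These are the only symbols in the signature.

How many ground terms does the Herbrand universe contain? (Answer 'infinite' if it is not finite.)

The signature has at least one function symbol (g, arity 1) and at least one constant (w).
Iterating g gives infinitely many distinct ground terms: w, g(w), g(g(w)), ...
So the Herbrand universe is infinite.

infinite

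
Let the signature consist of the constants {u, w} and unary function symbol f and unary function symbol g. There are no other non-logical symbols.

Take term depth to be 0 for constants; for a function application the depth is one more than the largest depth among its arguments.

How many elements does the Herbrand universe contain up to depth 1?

Let N_k count ground terms of depth at most k. Each non-constant term of depth ≤ k is some function symbol applied to depth-≤(k−1) arguments, giving N_k = 2 + N_{k-1} + N_{k-1}.
N_0 = 2
N_1 = 2 + 2 + 2 = 6
Explicitly: u, w, f(u), f(w), g(u), g(w).

6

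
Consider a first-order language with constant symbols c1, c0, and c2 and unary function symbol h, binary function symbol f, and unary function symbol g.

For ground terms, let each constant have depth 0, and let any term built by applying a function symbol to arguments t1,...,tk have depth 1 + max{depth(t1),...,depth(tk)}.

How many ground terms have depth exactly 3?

132135

Write N_k for the number of ground terms of depth ≤ k. A term of depth ≤ k is either a constant or a function symbol applied to arguments of depth ≤ k−1, so N_k = 3 + N_{k-1} + N_{k-1}^2 + N_{k-1}.
N_0 = 3
N_1 = 3 + 3 + 3^2 + 3 = 18
N_2 = 3 + 18 + 18^2 + 18 = 363
N_3 = 3 + 363 + 363^2 + 363 = 132498
Terms of depth exactly 3: N_3 − N_2 = 132498 − 363 = 132135.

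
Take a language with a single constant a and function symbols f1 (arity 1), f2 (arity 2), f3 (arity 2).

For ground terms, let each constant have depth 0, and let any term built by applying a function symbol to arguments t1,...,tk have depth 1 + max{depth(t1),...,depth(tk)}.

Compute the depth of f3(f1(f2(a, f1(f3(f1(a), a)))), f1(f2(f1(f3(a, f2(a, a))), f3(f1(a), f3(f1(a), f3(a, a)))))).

6

depth(f1(a)) = 1 + depth(a) = 1 + 0 = 1
depth(f3(f1(a), a)) = 1 + max(1, 0) = 2
depth(f1(f3(f1(a), a))) = 1 + depth(f3(f1(a), a)) = 1 + 2 = 3
depth(f2(a, f1(f3(f1(a), a)))) = 1 + max(0, 3) = 4
depth(f1(f2(a, f1(f3(f1(a), a))))) = 1 + depth(f2(a, f1(f3(f1(a), a)))) = 1 + 4 = 5
depth(f2(a, a)) = 1 + max(0, 0) = 1
depth(f3(a, f2(a, a))) = 1 + max(0, 1) = 2
depth(f1(f3(a, f2(a, a)))) = 1 + depth(f3(a, f2(a, a))) = 1 + 2 = 3
depth(f3(a, a)) = 1 + max(0, 0) = 1
depth(f3(f1(a), f3(a, a))) = 1 + max(1, 1) = 2
depth(f3(f1(a), f3(f1(a), f3(a, a)))) = 1 + max(1, 2) = 3
depth(f2(f1(f3(a, f2(a, a))), f3(f1(a), f3(f1(a), f3(a, a))))) = 1 + max(3, 3) = 4
depth(f1(f2(f1(f3(a, f2(a, a))), f3(f1(a), f3(f1(a), f3(a, a)))))) = 1 + depth(f2(f1(f3(a, f2(a, a))), f3(f1(a), f3(f1(a), f3(a, a))))) = 1 + 4 = 5
depth(f3(f1(f2(a, f1(f3(f1(a), a)))), f1(f2(f1(f3(a, f2(a, a))), f3(f1(a), f3(f1(a), f3(a, a))))))) = 1 + max(5, 5) = 6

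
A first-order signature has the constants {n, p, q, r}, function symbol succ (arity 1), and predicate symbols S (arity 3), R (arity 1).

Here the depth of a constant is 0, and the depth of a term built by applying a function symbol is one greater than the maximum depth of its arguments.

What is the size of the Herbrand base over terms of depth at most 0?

68

First count ground terms of depth ≤ 0.
Count level by level. With function symbols succ/1, the terms of depth ≤ k are the 4 constants together with each function applied to depth-≤(k−1) tuples, so N_k = 4 + N_{k-1}.
N_0 = 4
So |H| = 4.
Each predicate of arity r yields |H|^r ground atoms (one per choice of an r-tuple from H):
  S: 4^3 = 64;  R: 4
Total ground atoms: 64 + 4 = 68.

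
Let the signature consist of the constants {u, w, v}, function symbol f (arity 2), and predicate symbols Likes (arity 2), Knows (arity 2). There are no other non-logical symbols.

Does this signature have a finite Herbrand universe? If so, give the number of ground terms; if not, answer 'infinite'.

The signature has at least one function symbol (f, arity 2) and at least one constant (u).
Iterating f gives infinitely many distinct ground terms: u, f(u, u), f(f(u, u), f(u, u)), ...
So the Herbrand universe is infinite.

infinite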